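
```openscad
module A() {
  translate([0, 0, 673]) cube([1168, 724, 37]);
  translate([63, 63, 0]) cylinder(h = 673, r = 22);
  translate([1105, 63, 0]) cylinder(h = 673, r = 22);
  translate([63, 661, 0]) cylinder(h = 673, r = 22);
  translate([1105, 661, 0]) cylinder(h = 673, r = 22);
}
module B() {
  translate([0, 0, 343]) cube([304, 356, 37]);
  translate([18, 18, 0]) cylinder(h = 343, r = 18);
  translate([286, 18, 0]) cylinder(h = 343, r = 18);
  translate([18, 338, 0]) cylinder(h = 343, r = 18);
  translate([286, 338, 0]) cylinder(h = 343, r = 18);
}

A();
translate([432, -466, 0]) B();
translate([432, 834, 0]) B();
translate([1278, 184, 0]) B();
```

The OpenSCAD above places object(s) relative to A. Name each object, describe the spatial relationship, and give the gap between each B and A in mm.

A is a table. B is a stool. Three stools sit around the table at the −y, +y, +x sides. The gap between each stool and the table is 110 mm.

Each stool's nearest face is 110 mm from the table's bounding box.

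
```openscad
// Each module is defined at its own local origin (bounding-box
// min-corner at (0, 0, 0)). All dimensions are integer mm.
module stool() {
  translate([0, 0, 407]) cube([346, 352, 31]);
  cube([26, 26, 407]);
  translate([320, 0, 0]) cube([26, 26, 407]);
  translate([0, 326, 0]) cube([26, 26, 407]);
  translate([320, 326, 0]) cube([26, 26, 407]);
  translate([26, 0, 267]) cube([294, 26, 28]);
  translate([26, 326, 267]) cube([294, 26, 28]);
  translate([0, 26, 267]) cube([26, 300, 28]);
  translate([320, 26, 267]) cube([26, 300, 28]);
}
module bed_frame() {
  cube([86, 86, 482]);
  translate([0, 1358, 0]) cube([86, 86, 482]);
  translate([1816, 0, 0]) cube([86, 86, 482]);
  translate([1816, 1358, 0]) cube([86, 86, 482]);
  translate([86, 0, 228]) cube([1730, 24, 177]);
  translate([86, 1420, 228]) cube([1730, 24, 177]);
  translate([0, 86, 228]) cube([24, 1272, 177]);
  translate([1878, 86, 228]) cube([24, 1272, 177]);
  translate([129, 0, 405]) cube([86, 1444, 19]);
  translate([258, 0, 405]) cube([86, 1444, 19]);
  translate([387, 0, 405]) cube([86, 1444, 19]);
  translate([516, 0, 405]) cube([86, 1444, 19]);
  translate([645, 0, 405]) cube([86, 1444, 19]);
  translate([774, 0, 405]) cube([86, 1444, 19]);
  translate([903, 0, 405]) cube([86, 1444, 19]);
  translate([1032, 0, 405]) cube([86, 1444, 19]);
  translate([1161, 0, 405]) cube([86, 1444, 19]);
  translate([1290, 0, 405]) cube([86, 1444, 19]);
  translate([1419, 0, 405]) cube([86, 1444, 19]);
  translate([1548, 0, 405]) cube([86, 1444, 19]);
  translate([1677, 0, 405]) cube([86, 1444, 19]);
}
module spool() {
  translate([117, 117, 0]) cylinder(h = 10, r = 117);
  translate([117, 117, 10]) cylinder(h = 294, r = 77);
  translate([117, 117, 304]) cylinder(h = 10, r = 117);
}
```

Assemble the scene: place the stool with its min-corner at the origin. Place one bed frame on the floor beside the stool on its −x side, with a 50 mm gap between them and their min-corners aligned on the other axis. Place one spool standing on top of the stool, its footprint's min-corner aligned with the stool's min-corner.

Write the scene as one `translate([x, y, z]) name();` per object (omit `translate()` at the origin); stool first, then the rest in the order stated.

stool();
translate([-1952, 0, 0]) bed_frame();
translate([0, 0, 438]) spool();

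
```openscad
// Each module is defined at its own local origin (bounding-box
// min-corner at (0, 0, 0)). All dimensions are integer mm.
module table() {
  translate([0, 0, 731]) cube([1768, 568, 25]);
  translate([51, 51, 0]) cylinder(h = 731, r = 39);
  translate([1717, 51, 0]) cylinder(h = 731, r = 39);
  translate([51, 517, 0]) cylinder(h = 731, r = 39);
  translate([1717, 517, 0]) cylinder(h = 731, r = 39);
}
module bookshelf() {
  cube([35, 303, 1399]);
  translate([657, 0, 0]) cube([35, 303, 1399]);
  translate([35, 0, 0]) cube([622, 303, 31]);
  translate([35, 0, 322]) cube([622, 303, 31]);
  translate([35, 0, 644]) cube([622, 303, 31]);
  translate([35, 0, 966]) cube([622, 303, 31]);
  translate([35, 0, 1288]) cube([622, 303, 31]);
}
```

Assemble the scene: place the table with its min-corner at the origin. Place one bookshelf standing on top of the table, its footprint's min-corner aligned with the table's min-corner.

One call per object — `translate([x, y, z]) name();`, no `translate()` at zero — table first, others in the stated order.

table();
translate([0, 0, 756]) bookshelf();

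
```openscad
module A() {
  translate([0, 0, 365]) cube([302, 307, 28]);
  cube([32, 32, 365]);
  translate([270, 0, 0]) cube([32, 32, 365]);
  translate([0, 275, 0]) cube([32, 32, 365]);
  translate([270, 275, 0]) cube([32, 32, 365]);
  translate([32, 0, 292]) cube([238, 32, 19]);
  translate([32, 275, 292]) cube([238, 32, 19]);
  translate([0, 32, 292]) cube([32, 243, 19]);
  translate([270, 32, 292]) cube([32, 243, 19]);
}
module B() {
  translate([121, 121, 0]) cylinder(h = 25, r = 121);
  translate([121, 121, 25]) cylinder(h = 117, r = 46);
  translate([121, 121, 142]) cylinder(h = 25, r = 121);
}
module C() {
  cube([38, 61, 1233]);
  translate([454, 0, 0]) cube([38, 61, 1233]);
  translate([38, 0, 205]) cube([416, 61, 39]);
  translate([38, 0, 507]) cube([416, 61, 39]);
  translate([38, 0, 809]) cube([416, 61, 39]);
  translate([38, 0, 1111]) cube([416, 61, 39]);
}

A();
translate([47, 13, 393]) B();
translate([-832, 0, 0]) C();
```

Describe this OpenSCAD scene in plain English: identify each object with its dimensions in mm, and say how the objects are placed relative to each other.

A is a four-legged stool. The seat is a 302×307×28 mm slab whose top surface is at z = 393 mm; four square legs, each 32×32 mm in cross-section, run from the floor (z = 0) to the underside of the seat, each flush with a corner of the seat. Four stretchers, 32 mm wide and 19 mm tall, connect adjacent legs with their undersides at z = 292 mm, each running between the inner faces of the legs it joins and aligned with the legs' outer faces on the other axis.

B is a spool: two coaxial disc flanges of radius 121 mm and thickness 25 mm, joined by a core cylinder of radius 46 mm and height 117 mm. The lower flange rests on z = 0 and the three cylinders share a vertical axis.

C is a wooden ladder with two side rails of 38×61 mm section and 1233 mm height, set 492 mm apart overall. Between them run 4 rectangular rungs (61 mm deep, 39 mm thick), front faces flush with the rails' −y face. The bottom of the first rung is 205 mm above the floor and each subsequent rung is 302 mm higher than the one below.

The spool is on top of the stool. The ladder is on the floor beside the stool on its −x side.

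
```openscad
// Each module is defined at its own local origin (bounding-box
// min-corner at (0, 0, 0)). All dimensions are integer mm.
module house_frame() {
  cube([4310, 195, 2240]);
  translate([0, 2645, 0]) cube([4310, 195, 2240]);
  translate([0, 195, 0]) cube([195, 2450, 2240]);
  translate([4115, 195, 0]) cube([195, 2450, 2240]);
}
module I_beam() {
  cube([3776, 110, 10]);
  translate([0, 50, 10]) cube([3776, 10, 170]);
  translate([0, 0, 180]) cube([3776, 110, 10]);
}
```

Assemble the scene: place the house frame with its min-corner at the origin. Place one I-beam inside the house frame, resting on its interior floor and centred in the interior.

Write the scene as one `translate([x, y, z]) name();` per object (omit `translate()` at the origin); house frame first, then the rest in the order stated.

house_frame();
translate([267, 1365, 0]) I_beam();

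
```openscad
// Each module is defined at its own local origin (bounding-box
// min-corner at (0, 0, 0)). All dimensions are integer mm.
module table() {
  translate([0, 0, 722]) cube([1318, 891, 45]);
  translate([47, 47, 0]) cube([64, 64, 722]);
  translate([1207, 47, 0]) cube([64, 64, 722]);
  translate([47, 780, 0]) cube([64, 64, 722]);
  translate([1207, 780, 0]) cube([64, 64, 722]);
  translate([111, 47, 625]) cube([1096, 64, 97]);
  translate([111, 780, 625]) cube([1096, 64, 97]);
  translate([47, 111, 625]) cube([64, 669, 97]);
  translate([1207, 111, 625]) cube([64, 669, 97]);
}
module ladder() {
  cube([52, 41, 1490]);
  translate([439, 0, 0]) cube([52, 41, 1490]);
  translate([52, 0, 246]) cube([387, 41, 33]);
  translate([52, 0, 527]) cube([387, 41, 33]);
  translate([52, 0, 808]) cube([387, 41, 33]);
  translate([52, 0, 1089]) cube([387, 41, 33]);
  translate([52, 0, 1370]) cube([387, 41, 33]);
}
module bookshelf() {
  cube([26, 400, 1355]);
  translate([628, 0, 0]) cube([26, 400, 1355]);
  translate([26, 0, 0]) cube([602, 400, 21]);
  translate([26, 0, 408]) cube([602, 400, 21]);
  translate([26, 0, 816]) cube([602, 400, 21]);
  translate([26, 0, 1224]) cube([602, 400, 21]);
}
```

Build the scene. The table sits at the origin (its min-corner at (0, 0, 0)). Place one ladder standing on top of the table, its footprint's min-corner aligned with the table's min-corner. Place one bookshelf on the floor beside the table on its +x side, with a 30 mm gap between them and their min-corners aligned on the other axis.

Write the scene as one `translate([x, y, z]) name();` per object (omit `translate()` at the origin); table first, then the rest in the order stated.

table();
translate([0, 0, 767]) ladder();
translate([1348, 0, 0]) bookshelf();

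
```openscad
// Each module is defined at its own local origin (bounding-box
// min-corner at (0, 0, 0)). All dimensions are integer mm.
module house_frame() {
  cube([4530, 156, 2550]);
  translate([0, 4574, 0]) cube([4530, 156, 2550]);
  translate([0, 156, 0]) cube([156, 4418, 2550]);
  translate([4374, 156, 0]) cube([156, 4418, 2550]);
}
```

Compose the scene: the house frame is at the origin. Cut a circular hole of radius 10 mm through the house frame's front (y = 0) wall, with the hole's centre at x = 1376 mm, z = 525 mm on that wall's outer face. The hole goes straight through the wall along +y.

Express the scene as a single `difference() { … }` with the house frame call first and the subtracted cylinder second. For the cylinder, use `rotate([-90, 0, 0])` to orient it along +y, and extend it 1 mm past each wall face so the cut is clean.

difference() {
  house_frame();
  translate([1376, -1, 525]) rotate([-90, 0, 0]) cylinder(h = 158, r = 10);
}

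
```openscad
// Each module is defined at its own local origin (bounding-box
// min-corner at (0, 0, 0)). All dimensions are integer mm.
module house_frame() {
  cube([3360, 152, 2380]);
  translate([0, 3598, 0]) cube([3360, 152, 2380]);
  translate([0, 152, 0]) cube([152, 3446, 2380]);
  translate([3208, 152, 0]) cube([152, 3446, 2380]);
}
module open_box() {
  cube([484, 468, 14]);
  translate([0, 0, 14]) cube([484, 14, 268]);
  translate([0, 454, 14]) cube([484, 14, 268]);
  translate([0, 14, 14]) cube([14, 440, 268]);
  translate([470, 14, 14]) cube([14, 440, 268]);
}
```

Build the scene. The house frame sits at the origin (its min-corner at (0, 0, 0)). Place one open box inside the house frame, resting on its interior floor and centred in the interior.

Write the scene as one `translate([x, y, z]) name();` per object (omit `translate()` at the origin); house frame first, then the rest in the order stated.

house_frame();
translate([1438, 1641, 0]) open_box();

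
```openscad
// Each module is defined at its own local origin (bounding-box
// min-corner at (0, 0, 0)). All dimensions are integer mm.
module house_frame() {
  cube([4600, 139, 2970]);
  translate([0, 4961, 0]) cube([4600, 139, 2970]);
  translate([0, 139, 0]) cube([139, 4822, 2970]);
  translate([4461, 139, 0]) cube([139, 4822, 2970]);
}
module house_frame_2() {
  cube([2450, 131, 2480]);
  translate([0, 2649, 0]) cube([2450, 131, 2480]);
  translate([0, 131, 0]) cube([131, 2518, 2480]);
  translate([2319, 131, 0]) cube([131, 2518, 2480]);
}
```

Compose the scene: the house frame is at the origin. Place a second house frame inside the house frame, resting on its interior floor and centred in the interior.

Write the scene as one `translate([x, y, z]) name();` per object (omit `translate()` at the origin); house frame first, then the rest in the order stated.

house_frame();
translate([1075, 1160, 0]) house_frame_2();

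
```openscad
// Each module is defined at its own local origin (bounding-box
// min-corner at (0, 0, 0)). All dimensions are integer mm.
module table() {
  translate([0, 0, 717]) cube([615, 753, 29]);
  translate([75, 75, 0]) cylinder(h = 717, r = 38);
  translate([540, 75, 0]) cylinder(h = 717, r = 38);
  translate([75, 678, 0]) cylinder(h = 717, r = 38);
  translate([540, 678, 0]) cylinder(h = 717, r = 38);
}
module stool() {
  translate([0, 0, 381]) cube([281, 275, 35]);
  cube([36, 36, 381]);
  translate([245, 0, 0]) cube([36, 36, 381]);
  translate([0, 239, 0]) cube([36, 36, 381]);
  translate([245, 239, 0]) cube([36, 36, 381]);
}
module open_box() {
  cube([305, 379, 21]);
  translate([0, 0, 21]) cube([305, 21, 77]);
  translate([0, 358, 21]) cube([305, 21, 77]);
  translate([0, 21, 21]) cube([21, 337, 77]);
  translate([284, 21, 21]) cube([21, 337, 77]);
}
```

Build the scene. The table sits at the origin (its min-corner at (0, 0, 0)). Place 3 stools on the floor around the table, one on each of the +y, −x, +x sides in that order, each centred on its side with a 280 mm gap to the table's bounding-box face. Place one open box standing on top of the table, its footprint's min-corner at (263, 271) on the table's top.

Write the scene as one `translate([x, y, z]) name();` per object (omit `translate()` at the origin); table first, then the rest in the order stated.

table();
translate([167, 1033, 0]) stool();
translate([-561, 239, 0]) stool();
translate([895, 239, 0]) stool();
translate([263, 271, 746]) open_box();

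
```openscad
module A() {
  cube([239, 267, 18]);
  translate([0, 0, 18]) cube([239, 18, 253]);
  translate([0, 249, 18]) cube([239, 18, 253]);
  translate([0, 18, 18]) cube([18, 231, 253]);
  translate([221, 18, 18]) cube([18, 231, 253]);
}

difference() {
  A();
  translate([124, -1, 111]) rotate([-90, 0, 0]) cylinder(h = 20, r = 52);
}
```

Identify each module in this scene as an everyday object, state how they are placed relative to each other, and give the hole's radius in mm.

A is an open box. The open box has a circular hole through its front wall. The hole's radius is 52 mm.

The subtracted cylinder has r = 52 mm.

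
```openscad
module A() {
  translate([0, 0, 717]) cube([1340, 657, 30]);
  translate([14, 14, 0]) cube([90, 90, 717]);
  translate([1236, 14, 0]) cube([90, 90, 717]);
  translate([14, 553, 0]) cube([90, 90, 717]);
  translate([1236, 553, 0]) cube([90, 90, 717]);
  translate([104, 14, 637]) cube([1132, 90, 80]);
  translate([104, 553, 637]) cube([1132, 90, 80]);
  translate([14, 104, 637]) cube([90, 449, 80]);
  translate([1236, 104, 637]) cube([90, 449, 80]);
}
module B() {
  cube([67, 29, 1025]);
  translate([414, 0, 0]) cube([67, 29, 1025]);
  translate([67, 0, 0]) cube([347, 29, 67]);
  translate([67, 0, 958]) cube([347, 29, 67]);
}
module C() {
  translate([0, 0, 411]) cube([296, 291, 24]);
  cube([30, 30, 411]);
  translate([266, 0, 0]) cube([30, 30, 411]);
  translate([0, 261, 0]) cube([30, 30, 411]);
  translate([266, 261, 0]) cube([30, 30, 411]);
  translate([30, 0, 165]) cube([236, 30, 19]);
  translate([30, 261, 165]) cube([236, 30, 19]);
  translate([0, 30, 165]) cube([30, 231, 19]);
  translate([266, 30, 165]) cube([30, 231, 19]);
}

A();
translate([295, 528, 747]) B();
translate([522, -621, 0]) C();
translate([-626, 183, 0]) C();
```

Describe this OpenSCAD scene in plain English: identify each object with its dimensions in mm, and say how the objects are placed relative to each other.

A is a rectangular dining table. The top is 1340×657×30 mm with its upper surface at z = 747 mm. It stands on four 90×90 mm square legs, each inset 14 mm from the nearest pair of top edges, running from the floor to the underside of the top. Four apron rails, 90 mm thick and 80 mm tall, run between adjacent legs with their top edges flush with the underside of the top and their outer faces flush with the legs' outer faces.

B is a picture frame with a 347×891 mm rectangular opening (x by z) and a uniform 67 mm border on every side. Frame depth is 29 mm along y. It is built from two vertical stiles running the full outside height and two horizontal rails spanning the gap between the stiles.

C is a four-legged stool. The seat is 296×291 mm, 24 mm thick, top at z = 435 mm. It stands on four square legs, each 30×30 mm in cross-section, from z = 0 to the seat underside, each flush with a corner of the seat. Four stretchers, 30 mm wide and 19 mm tall, connect adjacent legs with their undersides at z = 165 mm, each running between the inner faces of the legs it joins and aligned with the legs' outer faces on the other axis.

The picture frame is on top of the table. Two stools sit around the table at the −y, −x sides.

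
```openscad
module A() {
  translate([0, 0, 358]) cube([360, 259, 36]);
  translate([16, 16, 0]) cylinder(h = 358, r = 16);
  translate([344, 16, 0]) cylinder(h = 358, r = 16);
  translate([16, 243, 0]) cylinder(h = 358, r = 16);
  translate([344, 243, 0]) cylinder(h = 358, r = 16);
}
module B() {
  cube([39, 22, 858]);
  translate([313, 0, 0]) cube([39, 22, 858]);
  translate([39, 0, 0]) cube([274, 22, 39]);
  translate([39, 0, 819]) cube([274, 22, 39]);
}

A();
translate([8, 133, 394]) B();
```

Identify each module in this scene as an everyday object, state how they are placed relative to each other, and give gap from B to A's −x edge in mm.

A is a stool. B is a picture frame. The picture frame is on top of the stool. The gap from the picture frame to the stool's −x edge is 8 mm.

The picture frame's min-x is at 8; the stool's min-x is 0; gap = 8 mm.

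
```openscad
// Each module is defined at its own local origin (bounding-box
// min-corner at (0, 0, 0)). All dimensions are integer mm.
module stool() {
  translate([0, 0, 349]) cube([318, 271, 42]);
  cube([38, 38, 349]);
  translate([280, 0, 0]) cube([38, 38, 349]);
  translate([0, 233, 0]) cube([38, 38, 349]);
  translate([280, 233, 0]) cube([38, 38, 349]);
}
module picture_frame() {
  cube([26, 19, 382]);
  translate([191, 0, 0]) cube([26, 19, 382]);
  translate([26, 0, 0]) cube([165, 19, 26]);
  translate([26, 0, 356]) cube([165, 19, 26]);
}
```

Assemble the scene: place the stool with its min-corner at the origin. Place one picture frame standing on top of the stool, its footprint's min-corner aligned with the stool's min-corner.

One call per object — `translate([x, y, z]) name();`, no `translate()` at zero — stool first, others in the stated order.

stool();
translate([0, 0, 391]) picture_frame();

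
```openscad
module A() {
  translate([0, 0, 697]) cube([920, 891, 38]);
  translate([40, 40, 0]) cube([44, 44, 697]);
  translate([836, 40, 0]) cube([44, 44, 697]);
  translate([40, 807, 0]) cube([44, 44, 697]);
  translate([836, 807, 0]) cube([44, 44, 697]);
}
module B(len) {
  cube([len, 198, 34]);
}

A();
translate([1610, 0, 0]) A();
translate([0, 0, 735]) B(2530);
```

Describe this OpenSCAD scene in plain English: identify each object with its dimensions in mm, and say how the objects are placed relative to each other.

A is a table: top 920 mm (x) × 891 mm (y), 38 mm thick, upper face at z = 735 mm, on four 44×44 mm square legs, each inset 40 mm from the nearest pair of top edges, running from z = 0 to the bottom of the top.

B is a rectangular beam 2530 mm long (x), 198 mm deep (y), 34 mm thick (z).

The beam spans the tops of two tables placed 690 mm apart, resting at z = 735 mm.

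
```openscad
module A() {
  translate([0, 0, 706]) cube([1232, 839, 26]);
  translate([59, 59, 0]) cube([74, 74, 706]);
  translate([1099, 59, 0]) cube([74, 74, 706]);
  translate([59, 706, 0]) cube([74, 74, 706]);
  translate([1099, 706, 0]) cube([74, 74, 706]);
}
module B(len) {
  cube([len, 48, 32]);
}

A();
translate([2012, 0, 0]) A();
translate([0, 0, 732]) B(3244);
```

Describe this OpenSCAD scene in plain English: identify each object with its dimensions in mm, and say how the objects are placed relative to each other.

A is a rectangular dining table. The top is 1232×839×26 mm with its upper surface at z = 732 mm. It stands on four 74×74 mm square legs, each inset 59 mm from the nearest pair of top edges, running from the floor to the underside of the top.

B is a rectangular beam 3244 mm long (x), 48 mm deep (y), 32 mm thick (z).

The beam spans the tops of two tables placed 780 mm apart, resting at z = 732 mm.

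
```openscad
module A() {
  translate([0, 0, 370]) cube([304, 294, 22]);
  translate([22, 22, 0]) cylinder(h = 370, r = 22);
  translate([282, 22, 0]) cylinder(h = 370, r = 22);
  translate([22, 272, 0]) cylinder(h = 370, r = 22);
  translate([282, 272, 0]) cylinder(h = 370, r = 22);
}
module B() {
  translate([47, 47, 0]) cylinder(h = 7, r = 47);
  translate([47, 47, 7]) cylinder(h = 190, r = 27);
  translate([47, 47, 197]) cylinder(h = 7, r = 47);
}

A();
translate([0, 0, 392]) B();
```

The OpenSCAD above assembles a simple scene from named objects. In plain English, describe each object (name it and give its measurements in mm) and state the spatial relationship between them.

A is a simple wooden stool: a rectangular seat 304 mm (x) by 294 mm (y), 22 mm thick, top face at z = 392 mm, on four round legs, each 44 mm in diameter. The legs rest on z = 0, each leg's axis is inset half a diameter from the nearest pair of seat edges (so the leg's bounding box is flush with the corner).

B is a spool: two coaxial disc flanges of radius 47 mm and thickness 7 mm, joined by a core cylinder of radius 27 mm and height 190 mm. The lower flange rests on z = 0 and the three cylinders share a vertical axis.

The spool is on top of the stool.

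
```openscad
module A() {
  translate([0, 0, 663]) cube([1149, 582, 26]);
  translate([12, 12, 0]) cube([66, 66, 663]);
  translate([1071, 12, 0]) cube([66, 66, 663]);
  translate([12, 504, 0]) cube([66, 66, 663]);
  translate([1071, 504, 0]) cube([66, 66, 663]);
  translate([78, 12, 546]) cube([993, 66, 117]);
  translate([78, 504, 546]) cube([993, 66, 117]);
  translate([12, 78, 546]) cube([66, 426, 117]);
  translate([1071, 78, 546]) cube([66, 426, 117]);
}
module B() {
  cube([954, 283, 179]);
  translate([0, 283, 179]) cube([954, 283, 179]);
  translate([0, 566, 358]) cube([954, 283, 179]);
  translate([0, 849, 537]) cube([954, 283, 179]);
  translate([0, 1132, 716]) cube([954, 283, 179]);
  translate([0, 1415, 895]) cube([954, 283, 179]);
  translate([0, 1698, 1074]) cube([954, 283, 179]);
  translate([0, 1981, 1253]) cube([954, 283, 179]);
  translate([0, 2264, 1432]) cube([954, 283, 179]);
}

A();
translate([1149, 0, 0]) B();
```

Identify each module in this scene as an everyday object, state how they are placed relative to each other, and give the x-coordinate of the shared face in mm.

The table's +x face and the staircase's −x face are both at x = 1149 mm.

A is a table. B is a staircase. The staircase is against the table's +x side, with their −y faces flush. The x-coordinate of the shared face is 1149 mm.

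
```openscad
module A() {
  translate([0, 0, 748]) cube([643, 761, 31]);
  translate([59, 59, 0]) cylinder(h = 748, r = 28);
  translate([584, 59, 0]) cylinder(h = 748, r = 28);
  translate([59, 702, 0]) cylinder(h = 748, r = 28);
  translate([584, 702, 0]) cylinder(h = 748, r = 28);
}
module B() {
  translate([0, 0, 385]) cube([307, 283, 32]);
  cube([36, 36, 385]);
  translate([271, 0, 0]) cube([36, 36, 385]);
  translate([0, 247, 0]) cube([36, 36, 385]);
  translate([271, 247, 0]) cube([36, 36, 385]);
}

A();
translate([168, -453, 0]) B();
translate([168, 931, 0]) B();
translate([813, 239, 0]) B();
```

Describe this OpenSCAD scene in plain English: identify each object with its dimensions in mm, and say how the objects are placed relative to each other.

A is a rectangular dining table. The top is 643×761×31 mm with its upper surface at z = 779 mm. It stands on four round legs of 56 mm diameter, each leg's bounding box inset 31 mm from the nearest pair of top edges, running from the floor to the underside of the top.

B is a simple wooden stool: a rectangular seat 307 mm (x) by 283 mm (y), 32 mm thick, top face at z = 417 mm, on four square legs, each 36×36 mm in cross-section. The legs rest on z = 0, each flush with a corner of the seat.

Three stools sit around the table at the −y, +y, +x sides.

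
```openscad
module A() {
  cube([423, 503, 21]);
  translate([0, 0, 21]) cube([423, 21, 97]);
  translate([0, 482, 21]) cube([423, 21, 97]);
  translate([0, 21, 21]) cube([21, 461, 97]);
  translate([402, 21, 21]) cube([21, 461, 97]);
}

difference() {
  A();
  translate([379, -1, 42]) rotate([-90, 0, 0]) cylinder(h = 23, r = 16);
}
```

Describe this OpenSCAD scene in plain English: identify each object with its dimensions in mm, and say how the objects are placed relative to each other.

A is an open-topped rectangular box: outside dimensions 423×503×118 mm, with a uniform wall and base thickness of 21 mm. The base is a full 423×503 slab on the floor; four walls sit on top of the base. The front and back walls (the −y and +y sides) span the full width; the two side walls fit between them.

The open box has a circular hole of radius 16 mm through its front wall, centred at (x = 379, z = 42).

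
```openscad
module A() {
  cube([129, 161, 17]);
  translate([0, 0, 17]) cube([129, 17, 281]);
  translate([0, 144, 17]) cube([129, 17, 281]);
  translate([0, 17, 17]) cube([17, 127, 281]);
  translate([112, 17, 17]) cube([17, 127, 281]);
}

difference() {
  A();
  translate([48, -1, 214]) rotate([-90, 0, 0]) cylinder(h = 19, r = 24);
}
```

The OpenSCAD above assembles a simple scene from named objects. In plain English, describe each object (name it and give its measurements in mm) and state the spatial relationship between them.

A is an open storage box with external size 129×161×298 mm and wall thickness 17 mm (the base is also 17 mm thick). The base covers the whole footprint; the four walls stand on the base, with the y-facing walls full-width and the x-facing walls fitting between their inner faces.

The open box has a circular hole of radius 24 mm through its front wall, centred at (x = 48, z = 214).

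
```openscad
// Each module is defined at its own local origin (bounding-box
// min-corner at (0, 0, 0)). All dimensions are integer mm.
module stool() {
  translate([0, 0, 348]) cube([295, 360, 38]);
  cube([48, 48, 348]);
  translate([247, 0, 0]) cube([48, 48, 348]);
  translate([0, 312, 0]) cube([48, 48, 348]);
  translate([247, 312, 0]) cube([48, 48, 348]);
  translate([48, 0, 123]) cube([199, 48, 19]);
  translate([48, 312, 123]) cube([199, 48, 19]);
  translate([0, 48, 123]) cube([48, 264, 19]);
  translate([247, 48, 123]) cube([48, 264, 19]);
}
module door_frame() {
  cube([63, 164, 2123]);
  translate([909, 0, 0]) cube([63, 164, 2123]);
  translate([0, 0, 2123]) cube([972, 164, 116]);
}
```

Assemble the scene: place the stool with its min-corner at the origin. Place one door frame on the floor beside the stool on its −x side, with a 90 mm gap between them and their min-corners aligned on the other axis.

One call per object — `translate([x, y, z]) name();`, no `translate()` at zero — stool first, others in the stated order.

stool();
translate([-1062, 0, 0]) door_frame();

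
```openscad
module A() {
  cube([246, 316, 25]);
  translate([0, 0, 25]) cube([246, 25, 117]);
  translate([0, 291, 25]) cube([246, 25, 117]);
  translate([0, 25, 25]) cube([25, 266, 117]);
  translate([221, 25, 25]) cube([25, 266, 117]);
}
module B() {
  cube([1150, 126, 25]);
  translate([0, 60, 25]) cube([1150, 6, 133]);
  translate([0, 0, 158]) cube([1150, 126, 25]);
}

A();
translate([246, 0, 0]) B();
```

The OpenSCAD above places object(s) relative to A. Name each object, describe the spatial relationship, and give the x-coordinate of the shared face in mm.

A is an open box. B is an I-beam. The I-beam is against the open box's +x side, with their −y faces flush. The x-coordinate of the shared face is 246 mm.

The open box's +x face and the I-beam's −x face are both at x = 246 mm.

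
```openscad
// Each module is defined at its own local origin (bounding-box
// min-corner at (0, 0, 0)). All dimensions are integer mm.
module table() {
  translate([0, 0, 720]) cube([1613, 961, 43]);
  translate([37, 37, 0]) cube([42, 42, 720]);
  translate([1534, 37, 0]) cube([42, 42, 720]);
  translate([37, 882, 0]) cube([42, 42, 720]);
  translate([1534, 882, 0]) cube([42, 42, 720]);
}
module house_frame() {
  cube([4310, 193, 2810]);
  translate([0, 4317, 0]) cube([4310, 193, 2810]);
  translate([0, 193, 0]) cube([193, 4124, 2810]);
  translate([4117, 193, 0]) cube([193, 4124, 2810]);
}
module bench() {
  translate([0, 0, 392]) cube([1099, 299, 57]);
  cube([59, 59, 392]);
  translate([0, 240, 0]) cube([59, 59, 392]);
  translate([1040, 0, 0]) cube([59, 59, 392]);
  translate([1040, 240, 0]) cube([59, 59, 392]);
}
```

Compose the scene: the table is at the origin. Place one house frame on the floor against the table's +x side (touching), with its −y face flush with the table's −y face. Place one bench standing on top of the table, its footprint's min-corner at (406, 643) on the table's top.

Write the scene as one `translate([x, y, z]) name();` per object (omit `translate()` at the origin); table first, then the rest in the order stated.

table();
translate([1613, 0, 0]) house_frame();
translate([406, 643, 763]) bench();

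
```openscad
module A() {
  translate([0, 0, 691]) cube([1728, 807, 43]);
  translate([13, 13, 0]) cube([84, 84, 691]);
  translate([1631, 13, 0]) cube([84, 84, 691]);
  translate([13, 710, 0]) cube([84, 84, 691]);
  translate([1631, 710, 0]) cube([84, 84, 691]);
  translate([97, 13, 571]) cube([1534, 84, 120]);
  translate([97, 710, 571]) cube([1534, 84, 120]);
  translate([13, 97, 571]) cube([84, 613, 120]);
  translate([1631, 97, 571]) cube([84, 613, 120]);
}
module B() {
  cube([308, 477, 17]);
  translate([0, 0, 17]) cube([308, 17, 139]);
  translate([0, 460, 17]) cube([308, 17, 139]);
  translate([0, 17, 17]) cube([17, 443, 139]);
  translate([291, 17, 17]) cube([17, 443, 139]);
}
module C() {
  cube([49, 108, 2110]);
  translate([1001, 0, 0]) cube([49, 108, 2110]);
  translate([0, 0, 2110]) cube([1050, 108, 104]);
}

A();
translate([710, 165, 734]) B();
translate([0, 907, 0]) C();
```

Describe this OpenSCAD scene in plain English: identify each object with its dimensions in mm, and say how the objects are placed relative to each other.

A is a rectangular dining table. The top is 1728×807×43 mm with its upper surface at z = 734 mm. It stands on four 84×84 mm square legs, each inset 13 mm from the nearest pair of top edges, running from the floor to the underside of the top. Four apron rails, 84 mm thick and 120 mm tall, run between adjacent legs with their top edges flush with the underside of the top and their outer faces flush with the legs' outer faces.

B is an open storage box with external size 308×477×156 mm and wall thickness 17 mm (the base is also 17 mm thick). The base covers the whole footprint; the four walls stand on the base, with the y-facing walls full-width and the x-facing walls fitting between their inner faces.

C is a rectangular door frame: two vertical jambs of 49×108 mm section, 2110 mm tall, with a clear opening 952 mm wide between their inner faces. A header 104 mm tall and 108 mm deep lies on top of the jambs and spans the full outside width.

The open box is on top of the table, centred. The door frame is on the floor beside the table on its +y side.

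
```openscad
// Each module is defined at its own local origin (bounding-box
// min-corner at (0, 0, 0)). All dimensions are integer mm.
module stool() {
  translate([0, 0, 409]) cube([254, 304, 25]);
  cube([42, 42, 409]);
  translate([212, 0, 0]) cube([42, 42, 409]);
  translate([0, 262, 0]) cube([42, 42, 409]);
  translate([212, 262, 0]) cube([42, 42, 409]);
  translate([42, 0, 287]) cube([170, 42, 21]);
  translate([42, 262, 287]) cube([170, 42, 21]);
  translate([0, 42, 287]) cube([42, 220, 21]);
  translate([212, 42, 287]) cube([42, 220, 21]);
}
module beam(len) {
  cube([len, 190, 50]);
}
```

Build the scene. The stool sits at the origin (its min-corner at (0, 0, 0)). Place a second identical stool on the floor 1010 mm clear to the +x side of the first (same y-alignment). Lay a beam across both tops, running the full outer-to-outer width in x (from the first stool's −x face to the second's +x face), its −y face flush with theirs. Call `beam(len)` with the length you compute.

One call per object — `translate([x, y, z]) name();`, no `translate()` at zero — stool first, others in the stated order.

stool();
translate([1264, 0, 0]) stool();
translate([0, 0, 434]) beam(1518);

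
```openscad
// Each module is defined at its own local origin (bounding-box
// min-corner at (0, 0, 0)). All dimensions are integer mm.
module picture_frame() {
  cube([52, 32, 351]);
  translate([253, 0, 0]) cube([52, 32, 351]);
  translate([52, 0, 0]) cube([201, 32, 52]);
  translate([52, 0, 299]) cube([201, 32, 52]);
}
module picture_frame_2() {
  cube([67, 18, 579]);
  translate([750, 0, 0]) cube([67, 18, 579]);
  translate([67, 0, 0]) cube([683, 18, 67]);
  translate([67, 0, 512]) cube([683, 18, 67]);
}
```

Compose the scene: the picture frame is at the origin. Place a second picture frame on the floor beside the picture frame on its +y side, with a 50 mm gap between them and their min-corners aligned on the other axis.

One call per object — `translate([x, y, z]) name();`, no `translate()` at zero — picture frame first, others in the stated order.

picture_frame();
translate([0, 82, 0]) picture_frame_2();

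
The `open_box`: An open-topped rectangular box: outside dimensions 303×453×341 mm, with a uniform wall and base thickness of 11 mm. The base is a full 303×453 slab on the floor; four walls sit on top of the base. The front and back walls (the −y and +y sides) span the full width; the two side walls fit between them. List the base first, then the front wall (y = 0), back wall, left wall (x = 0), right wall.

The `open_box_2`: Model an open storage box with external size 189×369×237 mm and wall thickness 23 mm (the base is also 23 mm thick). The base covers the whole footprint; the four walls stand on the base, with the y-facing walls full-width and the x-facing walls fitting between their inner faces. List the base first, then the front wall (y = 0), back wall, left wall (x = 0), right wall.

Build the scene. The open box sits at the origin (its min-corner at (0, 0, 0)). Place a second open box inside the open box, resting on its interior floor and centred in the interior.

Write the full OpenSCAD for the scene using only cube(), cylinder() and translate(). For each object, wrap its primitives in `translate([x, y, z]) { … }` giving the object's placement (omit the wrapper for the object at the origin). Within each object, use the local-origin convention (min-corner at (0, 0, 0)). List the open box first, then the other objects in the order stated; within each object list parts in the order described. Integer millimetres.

cube([303, 453, 11]);
translate([0, 0, 11]) cube([303, 11, 330]);
translate([0, 442, 11]) cube([303, 11, 330]);
translate([0, 11, 11]) cube([11, 431, 330]);
translate([292, 11, 11]) cube([11, 431, 330]);
translate([57, 42, 11]) {
  cube([189, 369, 23]);
  translate([0, 0, 23]) cube([189, 23, 214]);
  translate([0, 346, 23]) cube([189, 23, 214]);
  translate([0, 23, 23]) cube([23, 323, 214]);
  translate([166, 23, 23]) cube([23, 323, 214]);
}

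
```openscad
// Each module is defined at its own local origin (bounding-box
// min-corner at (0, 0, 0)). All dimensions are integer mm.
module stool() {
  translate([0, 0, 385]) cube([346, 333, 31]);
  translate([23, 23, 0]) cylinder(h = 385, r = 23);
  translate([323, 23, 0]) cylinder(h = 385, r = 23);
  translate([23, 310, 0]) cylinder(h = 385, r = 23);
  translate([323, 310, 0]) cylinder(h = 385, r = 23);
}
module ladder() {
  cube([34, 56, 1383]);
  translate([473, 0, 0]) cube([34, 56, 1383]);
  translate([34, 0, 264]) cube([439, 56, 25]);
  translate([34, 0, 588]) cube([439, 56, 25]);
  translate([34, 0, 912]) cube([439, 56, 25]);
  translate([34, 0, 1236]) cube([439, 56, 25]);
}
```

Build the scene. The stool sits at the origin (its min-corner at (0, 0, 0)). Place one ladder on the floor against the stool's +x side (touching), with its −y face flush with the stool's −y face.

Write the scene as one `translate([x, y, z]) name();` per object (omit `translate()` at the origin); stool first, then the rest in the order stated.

stool();
translate([346, 0, 0]) ladder();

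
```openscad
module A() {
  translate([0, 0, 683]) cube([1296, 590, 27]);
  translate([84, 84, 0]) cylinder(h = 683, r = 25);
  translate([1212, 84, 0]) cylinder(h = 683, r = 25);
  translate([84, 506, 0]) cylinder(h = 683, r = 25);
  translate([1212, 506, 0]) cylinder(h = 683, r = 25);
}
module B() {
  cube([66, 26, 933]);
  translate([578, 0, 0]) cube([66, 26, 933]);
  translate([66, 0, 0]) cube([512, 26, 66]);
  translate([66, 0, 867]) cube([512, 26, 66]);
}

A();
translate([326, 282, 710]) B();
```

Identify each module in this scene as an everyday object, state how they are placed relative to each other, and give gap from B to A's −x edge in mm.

The picture frame's min-x is at 326; the table's min-x is 0; gap = 326 mm.

A is a table. B is a picture frame. The picture frame is on top of the table, centred. The gap from the picture frame to the table's −x edge is 326 mm.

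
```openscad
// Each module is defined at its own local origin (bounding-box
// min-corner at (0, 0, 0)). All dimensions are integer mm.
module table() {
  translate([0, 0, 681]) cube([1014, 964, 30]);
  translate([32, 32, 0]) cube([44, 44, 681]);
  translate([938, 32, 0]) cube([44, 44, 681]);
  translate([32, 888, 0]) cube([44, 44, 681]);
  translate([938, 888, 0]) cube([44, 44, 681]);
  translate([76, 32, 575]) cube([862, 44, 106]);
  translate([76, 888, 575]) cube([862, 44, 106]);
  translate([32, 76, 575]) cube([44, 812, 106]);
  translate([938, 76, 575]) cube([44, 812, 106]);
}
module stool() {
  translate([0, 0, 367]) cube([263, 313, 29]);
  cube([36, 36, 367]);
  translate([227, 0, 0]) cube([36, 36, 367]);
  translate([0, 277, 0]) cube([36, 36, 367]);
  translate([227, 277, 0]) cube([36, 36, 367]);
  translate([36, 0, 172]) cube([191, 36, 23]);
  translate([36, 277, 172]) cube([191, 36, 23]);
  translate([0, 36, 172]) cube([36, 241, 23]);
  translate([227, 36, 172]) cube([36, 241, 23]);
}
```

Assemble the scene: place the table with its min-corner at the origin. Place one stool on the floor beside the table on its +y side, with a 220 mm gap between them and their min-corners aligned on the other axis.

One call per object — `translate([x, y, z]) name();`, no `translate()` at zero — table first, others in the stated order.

table();
translate([0, 1184, 0]) stool();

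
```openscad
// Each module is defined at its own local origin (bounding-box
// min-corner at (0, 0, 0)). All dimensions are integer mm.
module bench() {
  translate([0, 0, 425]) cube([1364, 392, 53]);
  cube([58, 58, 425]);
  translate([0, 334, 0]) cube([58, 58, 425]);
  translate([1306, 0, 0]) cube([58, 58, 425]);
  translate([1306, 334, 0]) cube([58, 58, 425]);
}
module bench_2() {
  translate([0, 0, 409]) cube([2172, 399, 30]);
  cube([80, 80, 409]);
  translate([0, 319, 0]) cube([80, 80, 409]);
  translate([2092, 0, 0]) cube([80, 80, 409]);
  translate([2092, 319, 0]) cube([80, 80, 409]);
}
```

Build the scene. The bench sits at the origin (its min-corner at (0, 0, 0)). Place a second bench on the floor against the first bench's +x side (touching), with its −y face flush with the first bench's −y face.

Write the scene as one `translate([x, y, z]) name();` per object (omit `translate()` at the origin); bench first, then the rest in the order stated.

bench();
translate([1364, 0, 0]) bench_2();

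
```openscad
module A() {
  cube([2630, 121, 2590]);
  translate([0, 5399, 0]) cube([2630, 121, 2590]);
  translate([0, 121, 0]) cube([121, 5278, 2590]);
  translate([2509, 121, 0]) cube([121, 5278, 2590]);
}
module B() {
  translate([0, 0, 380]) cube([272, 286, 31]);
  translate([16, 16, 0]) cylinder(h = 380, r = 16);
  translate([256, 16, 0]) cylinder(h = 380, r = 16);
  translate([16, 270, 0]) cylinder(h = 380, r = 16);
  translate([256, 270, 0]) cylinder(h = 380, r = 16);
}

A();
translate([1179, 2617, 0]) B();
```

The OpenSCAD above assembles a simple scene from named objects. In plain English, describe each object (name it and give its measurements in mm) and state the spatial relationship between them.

A is the wall frame of a small rectangular building: four walls, each 2590 mm tall and 121 mm thick, enclosing a footprint 2630 mm (x) by 5520 mm (y) outside-to-outside, with no floor or roof. The front and back walls (the −y and +y sides) span the full width; the two side walls fit between them.

B is a four-legged stool. The seat is a 272×286×31 mm slab whose top surface is at z = 411 mm; four round legs, each 32 mm in diameter, run from the floor (z = 0) to the underside of the seat, each leg's axis is inset half a diameter from the nearest pair of seat edges (so the leg's bounding box is flush with the corner).

The stool sits inside the house frame, centred.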